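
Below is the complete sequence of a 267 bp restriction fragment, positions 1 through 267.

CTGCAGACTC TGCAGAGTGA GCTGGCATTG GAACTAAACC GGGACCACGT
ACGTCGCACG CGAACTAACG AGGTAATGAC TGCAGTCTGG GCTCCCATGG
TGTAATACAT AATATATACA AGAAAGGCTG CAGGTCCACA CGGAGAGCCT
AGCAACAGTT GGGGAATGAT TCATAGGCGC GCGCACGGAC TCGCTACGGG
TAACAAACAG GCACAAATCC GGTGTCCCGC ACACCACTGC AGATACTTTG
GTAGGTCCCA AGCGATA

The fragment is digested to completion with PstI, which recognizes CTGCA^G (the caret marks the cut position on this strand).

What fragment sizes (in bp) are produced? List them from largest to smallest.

109, 70, 48, 26, 9, 5 bp

PstI sites (CTGCAG) start at positions 1, 10, 80, 128, 237.
PstI cuts after base 5 of each site (before the last base), so after positions 5, 14, 84, 132, 241.
Linear molecule, 5 cuts → 6 fragments:
  1–5 → 5 bp
  6–14 → 9 bp
  15–84 → 70 bp
  85–132 → 48 bp
  133–241 → 109 bp
  242–267 → 26 bp
Sorted largest to smallest: 109, 70, 48, 26, 9, 5 bp.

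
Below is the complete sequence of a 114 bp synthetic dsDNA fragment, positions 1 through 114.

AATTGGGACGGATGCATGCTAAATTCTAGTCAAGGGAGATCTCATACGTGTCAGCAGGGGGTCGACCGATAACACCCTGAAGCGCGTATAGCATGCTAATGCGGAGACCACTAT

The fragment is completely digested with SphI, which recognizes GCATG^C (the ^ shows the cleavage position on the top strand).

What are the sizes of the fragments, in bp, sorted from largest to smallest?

77, 19, 18 bp

SphI sites (GCATGC) start at positions 14, 91.
SphI cuts after base 5 of each site (before the last base), so after positions 18, 95.
Linear molecule, 2 cuts → 3 fragments:
  1–18 → 18 bp
  19–95 → 77 bp
  96–114 → 19 bp
Sorted largest to smallest: 77, 19, 18 bp.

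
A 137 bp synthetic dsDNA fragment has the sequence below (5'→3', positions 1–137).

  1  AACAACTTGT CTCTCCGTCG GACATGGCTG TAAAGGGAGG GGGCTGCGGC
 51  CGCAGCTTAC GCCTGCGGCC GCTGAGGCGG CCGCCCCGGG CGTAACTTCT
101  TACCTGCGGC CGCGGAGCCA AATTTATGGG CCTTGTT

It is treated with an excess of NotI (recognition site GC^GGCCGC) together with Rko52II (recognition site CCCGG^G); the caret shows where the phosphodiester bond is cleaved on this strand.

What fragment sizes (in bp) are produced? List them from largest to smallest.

47, 30, 19, 18, 12, 11 bp

NotI sites (GCGGCCGC) start at positions 46, 65, 77, 106.
NotI cuts after base 2 of each site, so after positions 47, 66, 78, 107.
The Rko52II site (CCCGGG) starts at position 85.
Rko52II cuts after base 5 of each site (before the last base), so after position 89.
Combined cut positions: 47, 66, 78, 89, 107.
Linear molecule, 5 cuts → 6 fragments:
  1–47 → 47 bp
  48–66 → 19 bp
  67–78 → 12 bp
  79–89 → 11 bp
  90–107 → 18 bp
  108–137 → 30 bp
Sorted largest to smallest: 47, 30, 19, 18, 12, 11 bp.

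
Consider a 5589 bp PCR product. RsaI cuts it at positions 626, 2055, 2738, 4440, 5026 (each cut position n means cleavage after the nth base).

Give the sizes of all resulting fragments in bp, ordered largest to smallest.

1702, 1429, 683, 626, 586, 563 bp

Linear molecule, 5 cuts → 6 fragments:
  626 − 0 = 626 bp
  2055 − 626 = 1429 bp
  2738 − 2055 = 683 bp
  4440 − 2738 = 1702 bp
  5026 − 4440 = 586 bp
  5589 − 5026 = 563 bp
Sorted largest to smallest: 1702, 1429, 683, 626, 586, 563 bp.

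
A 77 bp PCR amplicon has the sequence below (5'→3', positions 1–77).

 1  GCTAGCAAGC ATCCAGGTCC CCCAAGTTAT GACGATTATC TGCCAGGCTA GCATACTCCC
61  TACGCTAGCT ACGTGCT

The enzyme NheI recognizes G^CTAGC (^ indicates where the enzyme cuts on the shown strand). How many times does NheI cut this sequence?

3

GCTAGC occurs starting at positions 1, 47, 64.
NheI cuts at 3 sites.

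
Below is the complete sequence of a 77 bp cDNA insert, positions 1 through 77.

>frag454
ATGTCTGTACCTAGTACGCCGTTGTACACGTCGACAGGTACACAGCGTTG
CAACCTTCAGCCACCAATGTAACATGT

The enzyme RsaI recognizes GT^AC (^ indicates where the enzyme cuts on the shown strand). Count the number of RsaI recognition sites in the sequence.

4

GTAC occurs starting at positions 7, 14, 24, 38.
RsaI cuts at 4 sites.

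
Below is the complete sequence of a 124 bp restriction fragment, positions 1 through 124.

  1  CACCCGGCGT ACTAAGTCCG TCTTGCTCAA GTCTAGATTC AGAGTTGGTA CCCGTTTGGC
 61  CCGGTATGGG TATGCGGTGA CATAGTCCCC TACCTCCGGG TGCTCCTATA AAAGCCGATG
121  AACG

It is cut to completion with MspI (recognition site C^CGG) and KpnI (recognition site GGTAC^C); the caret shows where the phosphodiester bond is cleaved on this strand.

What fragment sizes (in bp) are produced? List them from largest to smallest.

MspI sites (CCGG) start at positions 4, 61, 96.
MspI cuts after the first base of each site, so after positions 4, 61, 96.
The KpnI site (GGTACC) starts at position 47.
KpnI cuts after base 5 of each site (before the last base), so after position 51.
Combined cut positions: 4, 51, 61, 96.
Linear molecule, 4 cuts → 5 fragments:
  1–4 → 4 bp
  5–51 → 47 bp
  52–61 → 10 bp
  62–96 → 35 bp
  97–124 → 28 bp
Sorted largest to smallest: 47, 35, 28, 10, 4 bp.

47, 35, 28, 10, 4 bp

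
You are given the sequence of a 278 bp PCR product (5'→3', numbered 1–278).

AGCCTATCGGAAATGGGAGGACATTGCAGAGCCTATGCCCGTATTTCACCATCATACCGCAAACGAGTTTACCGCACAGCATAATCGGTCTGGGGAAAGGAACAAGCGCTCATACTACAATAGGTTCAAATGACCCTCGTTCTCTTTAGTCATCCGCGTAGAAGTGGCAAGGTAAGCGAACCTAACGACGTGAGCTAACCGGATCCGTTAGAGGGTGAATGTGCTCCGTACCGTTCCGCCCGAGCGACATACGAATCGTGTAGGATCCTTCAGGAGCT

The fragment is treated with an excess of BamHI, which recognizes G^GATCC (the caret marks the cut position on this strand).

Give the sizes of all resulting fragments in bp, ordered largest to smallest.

BamHI sites (GGATCC) start at positions 201, 263.
BamHI cuts after the first base of each site, so after positions 201, 263.
Linear molecule, 2 cuts → 3 fragments:
  1–201 → 201 bp
  202–263 → 62 bp
  264–278 → 15 bp
Sorted largest to smallest: 201, 62, 15 bp.

201, 62, 15 bp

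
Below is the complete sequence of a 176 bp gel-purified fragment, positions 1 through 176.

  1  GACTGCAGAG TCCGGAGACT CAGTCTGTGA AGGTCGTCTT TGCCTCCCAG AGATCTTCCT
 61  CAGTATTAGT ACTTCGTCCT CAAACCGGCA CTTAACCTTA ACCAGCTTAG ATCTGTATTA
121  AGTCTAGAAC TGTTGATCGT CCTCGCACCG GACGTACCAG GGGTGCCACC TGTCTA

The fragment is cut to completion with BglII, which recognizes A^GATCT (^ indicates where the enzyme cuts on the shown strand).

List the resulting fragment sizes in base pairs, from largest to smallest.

67, 58, 51 bp

BglII sites (AGATCT) start at positions 51, 109.
BglII cuts after the first base of each site, so after positions 51, 109.
Linear molecule, 2 cuts → 3 fragments:
  1–51 → 51 bp
  52–109 → 58 bp
  110–176 → 67 bp
Sorted largest to smallest: 67, 58, 51 bp.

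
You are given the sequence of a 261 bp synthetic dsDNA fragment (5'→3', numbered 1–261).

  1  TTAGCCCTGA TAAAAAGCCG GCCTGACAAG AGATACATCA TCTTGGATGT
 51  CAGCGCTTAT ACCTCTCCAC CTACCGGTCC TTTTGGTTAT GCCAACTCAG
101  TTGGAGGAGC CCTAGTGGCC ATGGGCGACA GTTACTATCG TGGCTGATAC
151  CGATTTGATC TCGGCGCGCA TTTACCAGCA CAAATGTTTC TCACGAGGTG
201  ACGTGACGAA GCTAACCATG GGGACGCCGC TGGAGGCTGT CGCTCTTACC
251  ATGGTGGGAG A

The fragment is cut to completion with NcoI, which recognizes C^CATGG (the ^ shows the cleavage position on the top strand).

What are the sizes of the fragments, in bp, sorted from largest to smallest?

119, 97, 33, 12 bp

NcoI sites (CCATGG) start at positions 119, 216, 249.
NcoI cuts after the first base of each site, so after positions 119, 216, 249.
Linear molecule, 3 cuts → 4 fragments:
  1–119 → 119 bp
  120–216 → 97 bp
  217–249 → 33 bp
  250–261 → 12 bp
Sorted largest to smallest: 119, 97, 33, 12 bp.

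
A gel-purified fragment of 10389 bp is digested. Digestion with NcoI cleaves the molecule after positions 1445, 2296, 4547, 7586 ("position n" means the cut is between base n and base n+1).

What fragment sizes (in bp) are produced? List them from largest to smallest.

Linear molecule, 4 cuts → 5 fragments:
  1445 − 0 = 1445 bp
  2296 − 1445 = 851 bp
  4547 − 2296 = 2251 bp
  7586 − 4547 = 3039 bp
  10389 − 7586 = 2803 bp
Sorted largest to smallest: 3039, 2803, 2251, 1445, 851 bp.

3039, 2803, 2251, 1445, 851 bp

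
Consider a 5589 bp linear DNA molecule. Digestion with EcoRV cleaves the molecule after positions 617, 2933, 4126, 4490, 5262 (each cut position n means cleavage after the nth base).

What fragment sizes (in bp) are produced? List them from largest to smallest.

2316, 1193, 772, 617, 364, 327 bp

Linear molecule, 5 cuts → 6 fragments:
  617 − 0 = 617 bp
  2933 − 617 = 2316 bp
  4126 − 2933 = 1193 bp
  4490 − 4126 = 364 bp
  5262 − 4490 = 772 bp
  5589 − 5262 = 327 bp
Sorted largest to smallest: 2316, 1193, 772, 617, 364, 327 bp.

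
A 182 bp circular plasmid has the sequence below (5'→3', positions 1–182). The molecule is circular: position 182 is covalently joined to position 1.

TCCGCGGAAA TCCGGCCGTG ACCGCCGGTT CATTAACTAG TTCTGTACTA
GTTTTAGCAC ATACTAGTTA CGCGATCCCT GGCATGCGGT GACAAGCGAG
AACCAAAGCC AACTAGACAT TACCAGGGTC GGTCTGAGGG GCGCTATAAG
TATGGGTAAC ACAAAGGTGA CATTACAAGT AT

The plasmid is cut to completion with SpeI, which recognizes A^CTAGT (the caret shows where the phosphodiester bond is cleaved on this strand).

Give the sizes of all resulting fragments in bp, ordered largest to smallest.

155, 16, 11 bp

SpeI sites (ACTAGT) start at positions 36, 47, 63.
SpeI cuts after the first base of each site, so after positions 36, 47, 63.
Circular molecule, 3 cuts → 3 fragments:
  37–47 → 11 bp
  48–63 → 16 bp
  64–182 then 1–36 → 119 + 36 = 155 bp
Sorted largest to smallest: 155, 16, 11 bp.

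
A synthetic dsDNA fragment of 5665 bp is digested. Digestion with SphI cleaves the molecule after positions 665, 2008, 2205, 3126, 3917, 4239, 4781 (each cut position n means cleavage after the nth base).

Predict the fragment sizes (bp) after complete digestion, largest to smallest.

Linear molecule, 7 cuts → 8 fragments:
  665 − 0 = 665 bp
  2008 − 665 = 1343 bp
  2205 − 2008 = 197 bp
  3126 − 2205 = 921 bp
  3917 − 3126 = 791 bp
  4239 − 3917 = 322 bp
  4781 − 4239 = 542 bp
  5665 − 4781 = 884 bp
Sorted largest to smallest: 1343, 921, 884, 791, 665, 542, 322, 197 bp.

1343, 921, 884, 791, 665, 542, 322, 197 bp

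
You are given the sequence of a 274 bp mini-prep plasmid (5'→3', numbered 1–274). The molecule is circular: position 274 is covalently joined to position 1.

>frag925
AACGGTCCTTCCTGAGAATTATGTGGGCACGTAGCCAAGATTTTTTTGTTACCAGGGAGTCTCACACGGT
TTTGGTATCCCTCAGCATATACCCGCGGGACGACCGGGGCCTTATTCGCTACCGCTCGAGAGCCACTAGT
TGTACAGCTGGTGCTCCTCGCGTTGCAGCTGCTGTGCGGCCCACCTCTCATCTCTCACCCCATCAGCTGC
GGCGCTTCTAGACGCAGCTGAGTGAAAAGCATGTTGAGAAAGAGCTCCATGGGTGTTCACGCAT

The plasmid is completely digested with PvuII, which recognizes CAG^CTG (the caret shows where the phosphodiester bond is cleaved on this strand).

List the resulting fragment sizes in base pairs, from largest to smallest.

PvuII sites (CAGCTG) start at positions 145, 166, 204, 225.
PvuII cuts after base 3 of each site, so after positions 147, 168, 206, 227.
Circular molecule, 4 cuts → 4 fragments:
  148–168 → 21 bp
  169–206 → 38 bp
  207–227 → 21 bp
  228–274 then 1–147 → 47 + 147 = 194 bp
Sorted largest to smallest: 194, 38, 21, 21 bp.

194, 38, 21, 21 bp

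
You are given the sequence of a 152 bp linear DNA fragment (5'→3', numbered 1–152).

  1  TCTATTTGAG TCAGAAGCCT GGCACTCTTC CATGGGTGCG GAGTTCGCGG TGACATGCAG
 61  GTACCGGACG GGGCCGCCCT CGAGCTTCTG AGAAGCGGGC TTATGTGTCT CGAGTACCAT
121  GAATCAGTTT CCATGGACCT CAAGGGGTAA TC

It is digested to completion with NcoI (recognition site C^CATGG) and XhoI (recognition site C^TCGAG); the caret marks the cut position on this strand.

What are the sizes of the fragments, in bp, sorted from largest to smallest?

NcoI sites (CCATGG) start at positions 30, 131.
NcoI cuts after the first base of each site, so after positions 30, 131.
XhoI sites (CTCGAG) start at positions 79, 109.
XhoI cuts after the first base of each site, so after positions 79, 109.
Combined cut positions: 30, 79, 109, 131.
Linear molecule, 4 cuts → 5 fragments:
  1–30 → 30 bp
  31–79 → 49 bp
  80–109 → 30 bp
  110–131 → 22 bp
  132–152 → 21 bp
Sorted largest to smallest: 49, 30, 30, 22, 21 bp.

49, 30, 30, 22, 21 bp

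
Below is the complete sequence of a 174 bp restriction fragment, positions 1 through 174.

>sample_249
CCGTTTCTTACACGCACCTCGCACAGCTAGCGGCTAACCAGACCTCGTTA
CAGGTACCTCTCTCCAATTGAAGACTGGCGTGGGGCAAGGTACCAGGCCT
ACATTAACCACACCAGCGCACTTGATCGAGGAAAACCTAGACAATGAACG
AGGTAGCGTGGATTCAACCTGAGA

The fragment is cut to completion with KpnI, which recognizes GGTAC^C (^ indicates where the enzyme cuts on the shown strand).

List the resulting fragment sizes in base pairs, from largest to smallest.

KpnI sites (GGTACC) start at positions 53, 89.
KpnI cuts after base 5 of each site (before the last base), so after positions 57, 93.
Linear molecule, 2 cuts → 3 fragments:
  1–57 → 57 bp
  58–93 → 36 bp
  94–174 → 81 bp
Sorted largest to smallest: 81, 57, 36 bp.

81, 57, 36 bp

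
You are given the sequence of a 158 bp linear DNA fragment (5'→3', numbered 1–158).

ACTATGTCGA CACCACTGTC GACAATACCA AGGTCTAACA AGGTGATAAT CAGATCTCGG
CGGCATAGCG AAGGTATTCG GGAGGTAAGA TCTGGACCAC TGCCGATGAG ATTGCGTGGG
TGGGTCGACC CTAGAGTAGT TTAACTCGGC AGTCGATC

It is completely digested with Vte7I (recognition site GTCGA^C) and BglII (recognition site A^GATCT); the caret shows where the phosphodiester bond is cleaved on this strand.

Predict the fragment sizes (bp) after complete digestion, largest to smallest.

Vte7I sites (GTCGAC) start at positions 6, 18, 124.
Vte7I cuts after base 5 of each site (before the last base), so after positions 10, 22, 128.
BglII sites (AGATCT) start at positions 52, 88.
BglII cuts after the first base of each site, so after positions 52, 88.
Combined cut positions: 10, 22, 52, 88, 128.
Linear molecule, 5 cuts → 6 fragments:
  1–10 → 10 bp
  11–22 → 12 bp
  23–52 → 30 bp
  53–88 → 36 bp
  89–128 → 40 bp
  129–158 → 30 bp
Sorted largest to smallest: 40, 36, 30, 30, 12, 10 bp.

40, 36, 30, 30, 12, 10 bp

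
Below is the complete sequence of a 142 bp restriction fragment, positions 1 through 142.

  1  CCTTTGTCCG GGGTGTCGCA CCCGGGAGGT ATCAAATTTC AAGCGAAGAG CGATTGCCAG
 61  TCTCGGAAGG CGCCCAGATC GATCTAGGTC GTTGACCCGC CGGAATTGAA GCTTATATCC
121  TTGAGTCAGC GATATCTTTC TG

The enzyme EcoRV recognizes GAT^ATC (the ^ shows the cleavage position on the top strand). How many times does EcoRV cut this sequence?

GATATC occurs starting at position 131.
EcoRV cuts at 1 site.

1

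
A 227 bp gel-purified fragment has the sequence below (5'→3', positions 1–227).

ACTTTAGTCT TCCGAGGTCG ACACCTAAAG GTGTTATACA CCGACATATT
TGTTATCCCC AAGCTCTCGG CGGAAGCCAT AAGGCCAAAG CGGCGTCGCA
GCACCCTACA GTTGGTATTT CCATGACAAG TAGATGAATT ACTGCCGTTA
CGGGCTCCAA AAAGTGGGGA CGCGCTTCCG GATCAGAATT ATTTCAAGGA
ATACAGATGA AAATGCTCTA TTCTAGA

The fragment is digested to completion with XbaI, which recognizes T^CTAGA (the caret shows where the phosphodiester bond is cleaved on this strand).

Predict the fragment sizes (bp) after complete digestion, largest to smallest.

222, 5 bp

The XbaI site (TCTAGA) starts at position 222.
XbaI cuts after the first base of each site, so after position 222.
Linear molecule, 1 cut → 2 fragments:
  1–222 → 222 bp
  223–227 → 5 bp
Sorted largest to smallest: 222, 5 bp.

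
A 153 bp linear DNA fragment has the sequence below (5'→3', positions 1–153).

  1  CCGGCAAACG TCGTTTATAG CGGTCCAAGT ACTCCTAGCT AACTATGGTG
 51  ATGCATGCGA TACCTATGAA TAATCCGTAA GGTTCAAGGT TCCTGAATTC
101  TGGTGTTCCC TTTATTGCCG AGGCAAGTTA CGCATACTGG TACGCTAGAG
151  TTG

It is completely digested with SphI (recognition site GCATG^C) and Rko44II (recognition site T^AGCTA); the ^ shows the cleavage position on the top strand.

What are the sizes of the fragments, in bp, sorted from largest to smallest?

The SphI site (GCATGC) starts at position 53.
SphI cuts after base 5 of each site (before the last base), so after position 57.
The Rko44II site (TAGCTA) starts at position 36.
Rko44II cuts after the first base of each site, so after position 36.
Combined cut positions: 36, 57.
Linear molecule, 2 cuts → 3 fragments:
  1–36 → 36 bp
  37–57 → 21 bp
  58–153 → 96 bp
Sorted largest to smallest: 96, 36, 21 bp.

96, 36, 21 bp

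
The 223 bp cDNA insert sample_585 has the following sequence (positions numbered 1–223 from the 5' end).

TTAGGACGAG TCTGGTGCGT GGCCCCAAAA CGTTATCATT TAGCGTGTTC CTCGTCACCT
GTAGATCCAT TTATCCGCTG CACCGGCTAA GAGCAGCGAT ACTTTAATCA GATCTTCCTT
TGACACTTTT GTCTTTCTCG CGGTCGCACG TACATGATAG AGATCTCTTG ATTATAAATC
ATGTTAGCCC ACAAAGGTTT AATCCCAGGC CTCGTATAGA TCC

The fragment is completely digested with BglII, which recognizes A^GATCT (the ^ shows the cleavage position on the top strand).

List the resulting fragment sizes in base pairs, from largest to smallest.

110, 62, 51 bp

BglII sites (AGATCT) start at positions 110, 161.
BglII cuts after the first base of each site, so after positions 110, 161.
Linear molecule, 2 cuts → 3 fragments:
  1–110 → 110 bp
  111–161 → 51 bp
  162–223 → 62 bp
Sorted largest to smallest: 110, 62, 51 bp.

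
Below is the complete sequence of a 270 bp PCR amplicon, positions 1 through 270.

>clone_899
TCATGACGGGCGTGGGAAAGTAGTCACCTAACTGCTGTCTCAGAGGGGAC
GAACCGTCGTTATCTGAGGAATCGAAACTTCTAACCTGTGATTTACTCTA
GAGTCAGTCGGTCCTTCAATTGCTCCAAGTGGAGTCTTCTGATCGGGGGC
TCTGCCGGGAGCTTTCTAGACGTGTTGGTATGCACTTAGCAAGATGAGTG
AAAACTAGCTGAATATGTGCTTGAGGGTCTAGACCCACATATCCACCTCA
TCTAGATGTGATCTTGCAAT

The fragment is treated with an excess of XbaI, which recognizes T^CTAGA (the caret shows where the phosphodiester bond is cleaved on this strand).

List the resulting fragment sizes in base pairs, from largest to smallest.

XbaI sites (TCTAGA) start at positions 97, 165, 228, 251.
XbaI cuts after the first base of each site, so after positions 97, 165, 228, 251.
Linear molecule, 4 cuts → 5 fragments:
  1–97 → 97 bp
  98–165 → 68 bp
  166–228 → 63 bp
  229–251 → 23 bp
  252–270 → 19 bp
Sorted largest to smallest: 97, 68, 63, 23, 19 bp.

97, 68, 63, 23, 19 bp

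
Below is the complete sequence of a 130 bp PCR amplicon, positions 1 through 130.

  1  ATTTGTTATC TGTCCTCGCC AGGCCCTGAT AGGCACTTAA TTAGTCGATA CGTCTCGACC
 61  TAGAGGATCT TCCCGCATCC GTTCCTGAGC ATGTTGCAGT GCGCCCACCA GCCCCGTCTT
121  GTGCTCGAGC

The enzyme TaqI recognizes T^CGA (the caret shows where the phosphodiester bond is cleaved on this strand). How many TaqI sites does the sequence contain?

TCGA occurs starting at positions 45, 55, 125.
TaqI cuts at 3 sites.

3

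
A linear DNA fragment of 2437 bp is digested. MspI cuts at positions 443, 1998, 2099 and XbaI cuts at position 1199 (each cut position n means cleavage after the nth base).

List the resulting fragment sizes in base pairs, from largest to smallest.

799, 756, 443, 338, 101 bp

Combined cut positions (sorted): 443, 1199, 1998, 2099.
Linear molecule, 4 cuts → 5 fragments:
  443 − 0 = 443 bp
  1199 − 443 = 756 bp
  1998 − 1199 = 799 bp
  2099 − 1998 = 101 bp
  2437 − 2099 = 338 bp
Sorted largest to smallest: 799, 756, 443, 338, 101 bp.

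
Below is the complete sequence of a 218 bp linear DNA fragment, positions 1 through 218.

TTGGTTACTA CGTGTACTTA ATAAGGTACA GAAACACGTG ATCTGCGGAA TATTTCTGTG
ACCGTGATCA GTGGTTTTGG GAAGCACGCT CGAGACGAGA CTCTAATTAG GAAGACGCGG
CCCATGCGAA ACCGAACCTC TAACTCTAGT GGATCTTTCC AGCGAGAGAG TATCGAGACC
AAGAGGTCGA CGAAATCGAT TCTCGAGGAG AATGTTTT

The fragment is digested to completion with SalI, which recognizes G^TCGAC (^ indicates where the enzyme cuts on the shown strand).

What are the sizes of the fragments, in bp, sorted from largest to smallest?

186, 32 bp

The SalI site (GTCGAC) starts at position 186.
SalI cuts after the first base of each site, so after position 186.
Linear molecule, 1 cut → 2 fragments:
  1–186 → 186 bp
  187–218 → 32 bp
Sorted largest to smallest: 186, 32 bp.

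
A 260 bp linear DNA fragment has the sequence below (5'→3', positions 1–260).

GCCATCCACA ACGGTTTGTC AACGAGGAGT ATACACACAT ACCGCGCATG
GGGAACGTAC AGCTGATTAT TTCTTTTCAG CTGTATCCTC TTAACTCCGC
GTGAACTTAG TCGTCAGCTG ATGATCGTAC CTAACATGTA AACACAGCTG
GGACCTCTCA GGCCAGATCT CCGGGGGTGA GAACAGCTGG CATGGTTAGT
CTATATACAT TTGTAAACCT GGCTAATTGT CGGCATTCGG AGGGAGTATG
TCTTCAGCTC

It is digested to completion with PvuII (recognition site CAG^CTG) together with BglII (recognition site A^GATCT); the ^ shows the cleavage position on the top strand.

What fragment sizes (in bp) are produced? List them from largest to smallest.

74, 62, 37, 30, 21, 18, 18 bp

PvuII sites (CAGCTG) start at positions 60, 78, 115, 145, 184.
PvuII cuts after base 3 of each site, so after positions 62, 80, 117, 147, 186.
The BglII site (AGATCT) starts at position 165.
BglII cuts after the first base of each site, so after position 165.
Combined cut positions: 62, 80, 117, 147, 165, 186.
Linear molecule, 6 cuts → 7 fragments:
  1–62 → 62 bp
  63–80 → 18 bp
  81–117 → 37 bp
  118–147 → 30 bp
  148–165 → 18 bp
  166–186 → 21 bp
  187–260 → 74 bp
Sorted largest to smallest: 74, 62, 37, 30, 21, 18, 18 bp.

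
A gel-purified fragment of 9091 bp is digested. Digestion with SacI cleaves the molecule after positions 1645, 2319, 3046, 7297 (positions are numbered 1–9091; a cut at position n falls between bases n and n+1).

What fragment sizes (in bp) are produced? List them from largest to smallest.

Linear molecule, 4 cuts → 5 fragments:
  1645 − 0 = 1645 bp
  2319 − 1645 = 674 bp
  3046 − 2319 = 727 bp
  7297 − 3046 = 4251 bp
  9091 − 7297 = 1794 bp
Sorted largest to smallest: 4251, 1794, 1645, 727, 674 bp.

4251, 1794, 1645, 727, 674 bp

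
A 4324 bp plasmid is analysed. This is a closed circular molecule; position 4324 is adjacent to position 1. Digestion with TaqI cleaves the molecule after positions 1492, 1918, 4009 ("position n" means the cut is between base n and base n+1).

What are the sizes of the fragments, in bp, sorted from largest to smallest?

Circular molecule, 3 cuts → 3 fragments:
  1918 − 1492 = 426 bp
  4009 − 1918 = 2091 bp
  wrap: 4324 − 4009 + 1492 = 1807 bp
Sorted largest to smallest: 2091, 1807, 426 bp.

2091, 1807, 426 bp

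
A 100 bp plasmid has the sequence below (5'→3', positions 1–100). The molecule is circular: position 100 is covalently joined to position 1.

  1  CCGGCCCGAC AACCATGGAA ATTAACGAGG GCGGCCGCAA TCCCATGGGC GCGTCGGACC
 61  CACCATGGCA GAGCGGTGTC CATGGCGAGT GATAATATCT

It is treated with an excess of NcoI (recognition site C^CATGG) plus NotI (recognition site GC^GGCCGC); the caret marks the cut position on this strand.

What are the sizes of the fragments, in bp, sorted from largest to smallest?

NcoI sites (CCATGG) start at positions 13, 43, 63, 80.
NcoI cuts after the first base of each site, so after positions 13, 43, 63, 80.
The NotI site (GCGGCCGC) starts at position 31.
NotI cuts after base 2 of each site, so after position 32.
Combined cut positions: 13, 32, 43, 63, 80.
Circular molecule, 5 cuts → 5 fragments:
  14–32 → 19 bp
  33–43 → 11 bp
  44–63 → 20 bp
  64–80 → 17 bp
  81–100 then 1–13 → 20 + 13 = 33 bp
Sorted largest to smallest: 33, 20, 19, 17, 11 bp.

33, 20, 19, 17, 11 bp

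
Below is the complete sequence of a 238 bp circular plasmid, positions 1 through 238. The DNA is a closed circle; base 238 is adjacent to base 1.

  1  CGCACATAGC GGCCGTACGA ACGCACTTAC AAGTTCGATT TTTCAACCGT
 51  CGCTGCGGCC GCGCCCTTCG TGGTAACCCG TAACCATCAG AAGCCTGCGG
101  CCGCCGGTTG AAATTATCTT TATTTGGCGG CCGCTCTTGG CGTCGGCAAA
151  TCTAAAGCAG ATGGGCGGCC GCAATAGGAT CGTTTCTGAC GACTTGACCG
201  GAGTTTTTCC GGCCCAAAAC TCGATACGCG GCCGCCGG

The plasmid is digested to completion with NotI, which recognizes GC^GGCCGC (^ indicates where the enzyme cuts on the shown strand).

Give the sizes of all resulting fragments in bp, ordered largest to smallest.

NotI sites (GCGGCCGC) start at positions 55, 97, 127, 165, 228.
NotI cuts after base 2 of each site, so after positions 56, 98, 128, 166, 229.
Circular molecule, 5 cuts → 5 fragments:
  57–98 → 42 bp
  99–128 → 30 bp
  129–166 → 38 bp
  167–229 → 63 bp
  230–238 then 1–56 → 9 + 56 = 65 bp
Sorted largest to smallest: 65, 63, 42, 38, 30 bp.

65, 63, 42, 38, 30 bp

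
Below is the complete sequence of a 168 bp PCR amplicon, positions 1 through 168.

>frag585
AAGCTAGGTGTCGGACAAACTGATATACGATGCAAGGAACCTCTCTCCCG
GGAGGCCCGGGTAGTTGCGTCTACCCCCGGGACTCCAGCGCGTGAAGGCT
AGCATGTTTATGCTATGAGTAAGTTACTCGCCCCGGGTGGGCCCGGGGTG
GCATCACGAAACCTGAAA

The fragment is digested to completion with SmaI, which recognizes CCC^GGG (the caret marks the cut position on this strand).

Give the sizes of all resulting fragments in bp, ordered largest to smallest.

SmaI sites (CCCGGG) start at positions 47, 56, 76, 132, 142.
SmaI cuts after base 3 of each site, so after positions 49, 58, 78, 134, 144.
Linear molecule, 5 cuts → 6 fragments:
  1–49 → 49 bp
  50–58 → 9 bp
  59–78 → 20 bp
  79–134 → 56 bp
  135–144 → 10 bp
  145–168 → 24 bp
Sorted largest to smallest: 56, 49, 24, 20, 10, 9 bp.

56, 49, 24, 20, 10, 9 bp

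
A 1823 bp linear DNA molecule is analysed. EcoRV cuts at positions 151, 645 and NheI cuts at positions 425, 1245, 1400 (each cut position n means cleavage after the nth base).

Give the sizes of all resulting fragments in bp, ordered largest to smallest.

600, 423, 274, 220, 155, 151 bp

Combined cut positions (sorted): 151, 425, 645, 1245, 1400.
Linear molecule, 5 cuts → 6 fragments:
  151 − 0 = 151 bp
  425 − 151 = 274 bp
  645 − 425 = 220 bp
  1245 − 645 = 600 bp
  1400 − 1245 = 155 bp
  1823 − 1400 = 423 bp
Sorted largest to smallest: 600, 423, 274, 220, 155, 151 bp.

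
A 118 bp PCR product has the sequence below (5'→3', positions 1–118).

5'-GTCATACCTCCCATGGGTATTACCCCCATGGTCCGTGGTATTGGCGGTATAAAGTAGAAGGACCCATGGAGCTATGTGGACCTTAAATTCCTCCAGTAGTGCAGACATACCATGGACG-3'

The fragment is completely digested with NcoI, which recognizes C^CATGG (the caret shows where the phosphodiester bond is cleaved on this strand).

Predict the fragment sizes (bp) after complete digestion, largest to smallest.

46, 38, 15, 11, 8 bp

NcoI sites (CCATGG) start at positions 11, 26, 64, 110.
NcoI cuts after the first base of each site, so after positions 11, 26, 64, 110.
Linear molecule, 4 cuts → 5 fragments:
  1–11 → 11 bp
  12–26 → 15 bp
  27–64 → 38 bp
  65–110 → 46 bp
  111–118 → 8 bp
Sorted largest to smallest: 46, 38, 15, 11, 8 bp.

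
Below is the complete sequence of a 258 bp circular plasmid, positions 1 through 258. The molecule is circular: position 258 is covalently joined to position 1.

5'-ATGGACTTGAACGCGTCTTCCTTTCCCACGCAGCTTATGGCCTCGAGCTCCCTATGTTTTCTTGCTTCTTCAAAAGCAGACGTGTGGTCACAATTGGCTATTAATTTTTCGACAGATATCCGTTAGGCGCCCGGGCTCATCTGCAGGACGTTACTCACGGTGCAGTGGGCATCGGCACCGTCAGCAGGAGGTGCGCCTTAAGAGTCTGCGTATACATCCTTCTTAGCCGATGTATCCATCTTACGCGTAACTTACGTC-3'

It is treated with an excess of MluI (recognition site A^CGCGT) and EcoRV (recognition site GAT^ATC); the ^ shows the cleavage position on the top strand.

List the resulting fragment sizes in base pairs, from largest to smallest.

126, 106, 26 bp

MluI sites (ACGCGT) start at positions 11, 243.
MluI cuts after the first base of each site, so after positions 11, 243.
The EcoRV site (GATATC) starts at position 115.
EcoRV cuts after base 3 of each site, so after position 117.
Combined cut positions: 11, 117, 243.
Circular molecule, 3 cuts → 3 fragments:
  12–117 → 106 bp
  118–243 → 126 bp
  244–258 then 1–11 → 15 + 11 = 26 bp
Sorted largest to smallest: 126, 106, 26 bp.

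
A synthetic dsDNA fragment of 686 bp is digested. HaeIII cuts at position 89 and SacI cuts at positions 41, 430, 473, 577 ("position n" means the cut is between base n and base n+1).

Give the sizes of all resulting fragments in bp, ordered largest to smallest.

Combined cut positions (sorted): 41, 89, 430, 473, 577.
Linear molecule, 5 cuts → 6 fragments:
  41 − 0 = 41 bp
  89 − 41 = 48 bp
  430 − 89 = 341 bp
  473 − 430 = 43 bp
  577 − 473 = 104 bp
  686 − 577 = 109 bp
Sorted largest to smallest: 341, 109, 104, 48, 43, 41 bp.

341, 109, 104, 48, 43, 41 bp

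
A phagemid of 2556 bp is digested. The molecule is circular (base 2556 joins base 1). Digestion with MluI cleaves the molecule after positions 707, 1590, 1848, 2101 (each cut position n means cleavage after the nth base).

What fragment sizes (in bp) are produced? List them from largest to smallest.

1162, 883, 258, 253 bp

Circular molecule, 4 cuts → 4 fragments:
  1590 − 707 = 883 bp
  1848 − 1590 = 258 bp
  2101 − 1848 = 253 bp
  wrap: 2556 − 2101 + 707 = 1162 bp
Sorted largest to smallest: 1162, 883, 258, 253 bp.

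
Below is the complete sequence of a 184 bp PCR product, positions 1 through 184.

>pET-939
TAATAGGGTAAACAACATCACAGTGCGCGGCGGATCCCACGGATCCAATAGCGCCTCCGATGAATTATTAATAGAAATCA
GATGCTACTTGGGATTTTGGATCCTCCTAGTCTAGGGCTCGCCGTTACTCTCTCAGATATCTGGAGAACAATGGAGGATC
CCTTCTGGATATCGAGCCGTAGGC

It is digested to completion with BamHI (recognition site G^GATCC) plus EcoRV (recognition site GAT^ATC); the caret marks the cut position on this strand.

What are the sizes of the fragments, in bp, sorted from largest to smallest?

BamHI sites (GGATCC) start at positions 32, 41, 99, 156.
BamHI cuts after the first base of each site, so after positions 32, 41, 99, 156.
EcoRV sites (GATATC) start at positions 136, 168.
EcoRV cuts after base 3 of each site, so after positions 138, 170.
Combined cut positions: 32, 41, 99, 138, 156, 170.
Linear molecule, 6 cuts → 7 fragments:
  1–32 → 32 bp
  33–41 → 9 bp
  42–99 → 58 bp
  100–138 → 39 bp
  139–156 → 18 bp
  157–170 → 14 bp
  171–184 → 14 bp
Sorted largest to smallest: 58, 39, 32, 18, 14, 14, 9 bp.

58, 39, 32, 18, 14, 14, 9 bp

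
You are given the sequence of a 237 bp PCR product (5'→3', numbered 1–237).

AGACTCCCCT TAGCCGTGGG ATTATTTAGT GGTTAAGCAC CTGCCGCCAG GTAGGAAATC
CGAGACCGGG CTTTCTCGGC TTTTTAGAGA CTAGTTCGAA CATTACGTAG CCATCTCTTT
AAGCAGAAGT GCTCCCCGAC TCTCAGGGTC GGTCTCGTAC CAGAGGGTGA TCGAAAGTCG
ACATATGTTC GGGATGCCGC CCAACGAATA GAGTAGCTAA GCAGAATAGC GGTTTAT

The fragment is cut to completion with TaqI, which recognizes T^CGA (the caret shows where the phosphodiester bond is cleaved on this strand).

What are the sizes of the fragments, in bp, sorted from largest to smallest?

96, 75, 59, 7 bp

TaqI sites (TCGA) start at positions 96, 171, 178.
TaqI cuts after the first base of each site, so after positions 96, 171, 178.
Linear molecule, 3 cuts → 4 fragments:
  1–96 → 96 bp
  97–171 → 75 bp
  172–178 → 7 bp
  179–237 → 59 bp
Sorted largest to smallest: 96, 75, 59, 7 bp.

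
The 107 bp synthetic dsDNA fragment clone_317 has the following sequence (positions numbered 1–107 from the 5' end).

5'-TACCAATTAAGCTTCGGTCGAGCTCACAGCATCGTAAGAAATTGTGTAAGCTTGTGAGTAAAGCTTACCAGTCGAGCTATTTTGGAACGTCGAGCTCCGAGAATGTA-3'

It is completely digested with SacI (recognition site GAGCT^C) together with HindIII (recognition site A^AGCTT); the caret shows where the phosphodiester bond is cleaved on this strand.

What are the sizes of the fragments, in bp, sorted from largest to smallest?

SacI sites (GAGCTC) start at positions 20, 92.
SacI cuts after base 5 of each site (before the last base), so after positions 24, 96.
HindIII sites (AAGCTT) start at positions 9, 48, 61.
HindIII cuts after the first base of each site, so after positions 9, 48, 61.
Combined cut positions: 9, 24, 48, 61, 96.
Linear molecule, 5 cuts → 6 fragments:
  1–9 → 9 bp
  10–24 → 15 bp
  25–48 → 24 bp
  49–61 → 13 bp
  62–96 → 35 bp
  97–107 → 11 bp
Sorted largest to smallest: 35, 24, 15, 13, 11, 9 bp.

35, 24, 15, 13, 11, 9 bp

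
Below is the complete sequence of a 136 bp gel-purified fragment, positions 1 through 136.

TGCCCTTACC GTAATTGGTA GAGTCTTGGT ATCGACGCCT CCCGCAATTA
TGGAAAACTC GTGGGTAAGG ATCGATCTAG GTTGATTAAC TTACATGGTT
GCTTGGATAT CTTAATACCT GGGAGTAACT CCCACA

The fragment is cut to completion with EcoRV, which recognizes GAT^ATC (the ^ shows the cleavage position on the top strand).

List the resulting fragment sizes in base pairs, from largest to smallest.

The EcoRV site (GATATC) starts at position 106.
EcoRV cuts after base 3 of each site, so after position 108.
Linear molecule, 1 cut → 2 fragments:
  1–108 → 108 bp
  109–136 → 28 bp
Sorted largest to smallest: 108, 28 bp.

108, 28 bp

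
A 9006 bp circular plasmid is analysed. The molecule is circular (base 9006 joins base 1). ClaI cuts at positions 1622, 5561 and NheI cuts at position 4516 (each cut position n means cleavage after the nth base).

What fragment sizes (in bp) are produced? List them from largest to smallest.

5067, 2894, 1045 bp

Combined cut positions (sorted): 1622, 4516, 5561.
Circular molecule, 3 cuts → 3 fragments:
  4516 − 1622 = 2894 bp
  5561 − 4516 = 1045 bp
  wrap: 9006 − 5561 + 1622 = 5067 bp
Sorted largest to smallest: 5067, 2894, 1045 bp.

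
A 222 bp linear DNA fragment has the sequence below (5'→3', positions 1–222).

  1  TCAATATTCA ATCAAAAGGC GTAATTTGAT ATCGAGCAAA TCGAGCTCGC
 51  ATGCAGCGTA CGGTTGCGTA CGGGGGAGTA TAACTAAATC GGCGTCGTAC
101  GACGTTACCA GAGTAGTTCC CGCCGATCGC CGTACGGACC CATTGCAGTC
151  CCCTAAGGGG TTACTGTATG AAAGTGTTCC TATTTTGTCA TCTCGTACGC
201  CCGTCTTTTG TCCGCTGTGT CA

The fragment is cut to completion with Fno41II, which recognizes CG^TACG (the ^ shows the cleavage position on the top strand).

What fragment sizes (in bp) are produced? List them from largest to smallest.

Fno41II sites (CGTACG) start at positions 57, 67, 96, 131, 194.
Fno41II cuts after base 2 of each site, so after positions 58, 68, 97, 132, 195.
Linear molecule, 5 cuts → 6 fragments:
  1–58 → 58 bp
  59–68 → 10 bp
  69–97 → 29 bp
  98–132 → 35 bp
  133–195 → 63 bp
  196–222 → 27 bp
Sorted largest to smallest: 63, 58, 35, 29, 27, 10 bp.

63, 58, 35, 29, 27, 10 bp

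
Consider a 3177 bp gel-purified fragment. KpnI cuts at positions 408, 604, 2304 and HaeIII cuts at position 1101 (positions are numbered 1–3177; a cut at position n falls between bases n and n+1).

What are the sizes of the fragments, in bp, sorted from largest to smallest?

Combined cut positions (sorted): 408, 604, 1101, 2304.
Linear molecule, 4 cuts → 5 fragments:
  408 − 0 = 408 bp
  604 − 408 = 196 bp
  1101 − 604 = 497 bp
  2304 − 1101 = 1203 bp
  3177 − 2304 = 873 bp
Sorted largest to smallest: 1203, 873, 497, 408, 196 bp.

1203, 873, 497, 408, 196 bp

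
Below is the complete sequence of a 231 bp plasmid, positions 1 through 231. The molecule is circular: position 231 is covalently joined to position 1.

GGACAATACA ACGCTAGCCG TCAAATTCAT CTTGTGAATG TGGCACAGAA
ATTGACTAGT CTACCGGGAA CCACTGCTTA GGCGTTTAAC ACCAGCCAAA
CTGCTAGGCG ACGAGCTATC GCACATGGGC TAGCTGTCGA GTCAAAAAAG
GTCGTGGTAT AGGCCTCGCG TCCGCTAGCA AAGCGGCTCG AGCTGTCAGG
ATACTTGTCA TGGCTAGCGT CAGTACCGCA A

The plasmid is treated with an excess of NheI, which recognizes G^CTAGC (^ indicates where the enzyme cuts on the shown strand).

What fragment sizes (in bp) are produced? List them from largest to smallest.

NheI sites (GCTAGC) start at positions 13, 129, 174, 213.
NheI cuts after the first base of each site, so after positions 13, 129, 174, 213.
Circular molecule, 4 cuts → 4 fragments:
  14–129 → 116 bp
  130–174 → 45 bp
  175–213 → 39 bp
  214–231 then 1–13 → 18 + 13 = 31 bp
Sorted largest to smallest: 116, 45, 39, 31 bp.

116, 45, 39, 31 bp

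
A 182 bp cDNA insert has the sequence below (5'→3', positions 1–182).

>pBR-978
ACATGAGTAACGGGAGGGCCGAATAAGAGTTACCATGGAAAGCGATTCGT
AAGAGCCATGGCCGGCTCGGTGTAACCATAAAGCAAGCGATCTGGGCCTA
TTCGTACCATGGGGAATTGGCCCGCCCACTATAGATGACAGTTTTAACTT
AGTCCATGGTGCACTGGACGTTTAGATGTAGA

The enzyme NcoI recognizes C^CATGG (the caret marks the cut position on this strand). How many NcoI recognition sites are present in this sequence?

CCATGG occurs starting at positions 33, 56, 107, 154.
NcoI cuts at 4 sites.

4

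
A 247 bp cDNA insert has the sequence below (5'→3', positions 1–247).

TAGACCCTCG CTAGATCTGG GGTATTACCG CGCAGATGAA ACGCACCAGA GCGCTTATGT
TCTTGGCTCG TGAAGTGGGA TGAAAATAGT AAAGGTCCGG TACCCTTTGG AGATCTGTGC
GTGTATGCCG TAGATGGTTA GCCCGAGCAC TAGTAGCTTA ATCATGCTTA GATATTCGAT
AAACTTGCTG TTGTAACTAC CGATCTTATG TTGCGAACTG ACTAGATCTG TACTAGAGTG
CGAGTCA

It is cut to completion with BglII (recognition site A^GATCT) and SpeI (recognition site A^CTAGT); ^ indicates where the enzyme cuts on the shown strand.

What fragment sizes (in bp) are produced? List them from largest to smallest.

98, 75, 38, 23, 13 bp

BglII sites (AGATCT) start at positions 13, 111, 224.
BglII cuts after the first base of each site, so after positions 13, 111, 224.
The SpeI site (ACTAGT) starts at position 149.
SpeI cuts after the first base of each site, so after position 149.
Combined cut positions: 13, 111, 149, 224.
Linear molecule, 4 cuts → 5 fragments:
  1–13 → 13 bp
  14–111 → 98 bp
  112–149 → 38 bp
  150–224 → 75 bp
  225–247 → 23 bp
Sorted largest to smallest: 98, 75, 38, 23, 13 bp.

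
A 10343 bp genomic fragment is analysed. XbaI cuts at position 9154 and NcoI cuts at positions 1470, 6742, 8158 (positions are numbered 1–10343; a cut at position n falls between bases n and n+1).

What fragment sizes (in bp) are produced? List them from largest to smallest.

Combined cut positions (sorted): 1470, 6742, 8158, 9154.
Linear molecule, 4 cuts → 5 fragments:
  1470 − 0 = 1470 bp
  6742 − 1470 = 5272 bp
  8158 − 6742 = 1416 bp
  9154 − 8158 = 996 bp
  10343 − 9154 = 1189 bp
Sorted largest to smallest: 5272, 1470, 1416, 1189, 996 bp.

5272, 1470, 1416, 1189, 996 bp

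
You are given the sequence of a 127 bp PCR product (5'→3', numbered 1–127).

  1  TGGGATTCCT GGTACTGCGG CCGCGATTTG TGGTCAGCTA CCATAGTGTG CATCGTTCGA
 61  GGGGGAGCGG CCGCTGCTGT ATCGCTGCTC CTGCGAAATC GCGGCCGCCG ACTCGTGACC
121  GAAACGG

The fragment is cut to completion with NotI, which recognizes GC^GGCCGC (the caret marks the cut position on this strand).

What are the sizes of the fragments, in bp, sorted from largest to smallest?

50, 34, 25, 18 bp

NotI sites (GCGGCCGC) start at positions 17, 67, 101.
NotI cuts after base 2 of each site, so after positions 18, 68, 102.
Linear molecule, 3 cuts → 4 fragments:
  1–18 → 18 bp
  19–68 → 50 bp
  69–102 → 34 bp
  103–127 → 25 bp
Sorted largest to smallest: 50, 34, 25, 18 bp.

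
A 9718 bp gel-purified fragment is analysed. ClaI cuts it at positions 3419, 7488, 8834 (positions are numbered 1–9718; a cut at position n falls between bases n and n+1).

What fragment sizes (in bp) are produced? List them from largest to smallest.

4069, 3419, 1346, 884 bp

Linear molecule, 3 cuts → 4 fragments:
  3419 − 0 = 3419 bp
  7488 − 3419 = 4069 bp
  8834 − 7488 = 1346 bp
  9718 − 8834 = 884 bp
Sorted largest to smallest: 4069, 3419, 1346, 884 bp.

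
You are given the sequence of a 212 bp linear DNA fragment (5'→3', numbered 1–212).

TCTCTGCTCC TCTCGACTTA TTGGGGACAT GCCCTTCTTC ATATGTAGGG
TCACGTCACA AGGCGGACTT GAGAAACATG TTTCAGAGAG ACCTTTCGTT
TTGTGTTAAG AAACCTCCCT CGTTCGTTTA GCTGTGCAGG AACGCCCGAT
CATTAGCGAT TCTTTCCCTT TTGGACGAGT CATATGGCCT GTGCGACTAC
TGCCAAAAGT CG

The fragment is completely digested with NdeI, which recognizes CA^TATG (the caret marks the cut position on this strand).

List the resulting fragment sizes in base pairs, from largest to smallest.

141, 41, 30 bp

NdeI sites (CATATG) start at positions 40, 181.
NdeI cuts after base 2 of each site, so after positions 41, 182.
Linear molecule, 2 cuts → 3 fragments:
  1–41 → 41 bp
  42–182 → 141 bp
  183–212 → 30 bp
Sorted largest to smallest: 141, 41, 30 bp.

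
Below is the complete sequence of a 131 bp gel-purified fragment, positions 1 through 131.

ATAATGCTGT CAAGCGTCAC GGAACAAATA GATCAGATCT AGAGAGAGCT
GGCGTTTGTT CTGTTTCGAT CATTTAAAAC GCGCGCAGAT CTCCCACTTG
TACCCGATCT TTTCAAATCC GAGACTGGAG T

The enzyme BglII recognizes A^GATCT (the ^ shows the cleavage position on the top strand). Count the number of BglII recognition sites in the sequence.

AGATCT occurs starting at positions 35, 87.
BglII cuts at 2 sites.

2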